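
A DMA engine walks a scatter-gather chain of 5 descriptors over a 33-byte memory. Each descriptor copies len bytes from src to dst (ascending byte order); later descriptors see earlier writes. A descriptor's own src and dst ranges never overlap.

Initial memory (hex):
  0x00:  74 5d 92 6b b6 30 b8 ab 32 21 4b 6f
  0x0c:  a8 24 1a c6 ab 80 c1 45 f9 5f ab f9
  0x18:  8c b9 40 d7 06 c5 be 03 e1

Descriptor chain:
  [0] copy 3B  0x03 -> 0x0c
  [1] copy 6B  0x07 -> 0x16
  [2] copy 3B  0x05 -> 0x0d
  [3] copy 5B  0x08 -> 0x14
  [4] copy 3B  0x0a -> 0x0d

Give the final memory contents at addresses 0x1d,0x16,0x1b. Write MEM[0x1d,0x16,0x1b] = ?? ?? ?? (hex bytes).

  after D0: wrote 3B at 0x0c = 6bb630
  after D1: wrote 6B at 0x16 = ab32214b6f6b
  after D2: wrote 3B at 0x0d = 30b8ab
  after D3: wrote 5B at 0x14 = 32214b6f6b
  after D4: wrote 3B at 0x0d = 4b6f6b
query mem[0x1d]=0xc5, mem[0x16]=0x4b, mem[0x1b]=0x6b

MEM[0x1d,0x16,0x1b] = c5 4b 6b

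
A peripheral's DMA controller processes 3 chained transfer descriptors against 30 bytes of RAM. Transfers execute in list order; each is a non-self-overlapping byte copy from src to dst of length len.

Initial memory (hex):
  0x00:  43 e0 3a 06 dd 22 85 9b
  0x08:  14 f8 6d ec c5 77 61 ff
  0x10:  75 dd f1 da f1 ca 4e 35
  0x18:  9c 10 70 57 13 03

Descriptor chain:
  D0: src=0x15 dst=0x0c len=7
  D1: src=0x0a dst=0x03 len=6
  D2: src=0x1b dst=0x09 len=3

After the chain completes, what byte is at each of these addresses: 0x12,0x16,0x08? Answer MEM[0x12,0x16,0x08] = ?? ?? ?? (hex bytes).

#0 dst[0x0c+7] := {0xca,0x4e,0x35,0x9c,0x10,0x70,0x57}
#1 dst[0x03+6] := {0x6d,0xec,0xca,0x4e,0x35,0x9c}
#2 dst[0x09+3] := {0x57,0x13,0x03}
query mem[0x12]=0x57, mem[0x16]=0x4e, mem[0x08]=0x9c

MEM[0x12,0x16,0x08] = 57 4e 9c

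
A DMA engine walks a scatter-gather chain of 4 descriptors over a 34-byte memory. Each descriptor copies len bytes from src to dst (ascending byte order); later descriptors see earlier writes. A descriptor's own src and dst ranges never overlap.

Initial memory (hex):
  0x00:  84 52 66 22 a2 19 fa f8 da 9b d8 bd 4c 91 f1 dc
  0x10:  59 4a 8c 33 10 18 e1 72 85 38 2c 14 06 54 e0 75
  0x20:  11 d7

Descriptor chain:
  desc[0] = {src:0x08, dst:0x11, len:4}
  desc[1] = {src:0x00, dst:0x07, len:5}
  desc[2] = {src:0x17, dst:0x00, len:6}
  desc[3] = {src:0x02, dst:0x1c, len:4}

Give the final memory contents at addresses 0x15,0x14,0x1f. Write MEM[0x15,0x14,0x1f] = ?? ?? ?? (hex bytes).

  after D0: wrote 4B at 0x11 = da9bd8bd
  after D1: wrote 5B at 0x07 = 84526622a2
  after D2: wrote 6B at 0x00 = 7285382c1406
  after D3: wrote 4B at 0x1c = 382c1406
query mem[0x15]=0x18, mem[0x14]=0xbd, mem[0x1f]=0x06

MEM[0x15,0x14,0x1f] = 18 bd 06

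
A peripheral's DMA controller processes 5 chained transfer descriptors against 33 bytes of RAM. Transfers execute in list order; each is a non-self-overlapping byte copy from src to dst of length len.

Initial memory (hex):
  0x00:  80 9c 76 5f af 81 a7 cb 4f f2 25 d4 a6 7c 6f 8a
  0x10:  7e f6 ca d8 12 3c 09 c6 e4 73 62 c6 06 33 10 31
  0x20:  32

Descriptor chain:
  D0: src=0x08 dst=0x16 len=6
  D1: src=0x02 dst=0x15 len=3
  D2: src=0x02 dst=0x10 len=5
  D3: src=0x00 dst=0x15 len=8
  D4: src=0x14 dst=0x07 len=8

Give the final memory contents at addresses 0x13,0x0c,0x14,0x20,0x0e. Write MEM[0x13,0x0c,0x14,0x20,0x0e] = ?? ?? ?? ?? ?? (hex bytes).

MEM[0x13,0x0c,0x14,0x20,0x0e] = 81 af a7 32 a7

[0] 0x08->0x16 len=6 : 4f f2 25 d4 a6 7c
[1] 0x02->0x15 len=3 : 76 5f af
[2] 0x02->0x10 len=5 : 76 5f af 81 a7
[3] 0x00->0x15 len=8 : 80 9c 76 5f af 81 a7 cb
[4] 0x14->0x07 len=8 : a7 80 9c 76 5f af 81 a7
query mem[0x13]=0x81, mem[0x0c]=0xaf, mem[0x14]=0xa7, mem[0x20]=0x32, mem[0x0e]=0xa7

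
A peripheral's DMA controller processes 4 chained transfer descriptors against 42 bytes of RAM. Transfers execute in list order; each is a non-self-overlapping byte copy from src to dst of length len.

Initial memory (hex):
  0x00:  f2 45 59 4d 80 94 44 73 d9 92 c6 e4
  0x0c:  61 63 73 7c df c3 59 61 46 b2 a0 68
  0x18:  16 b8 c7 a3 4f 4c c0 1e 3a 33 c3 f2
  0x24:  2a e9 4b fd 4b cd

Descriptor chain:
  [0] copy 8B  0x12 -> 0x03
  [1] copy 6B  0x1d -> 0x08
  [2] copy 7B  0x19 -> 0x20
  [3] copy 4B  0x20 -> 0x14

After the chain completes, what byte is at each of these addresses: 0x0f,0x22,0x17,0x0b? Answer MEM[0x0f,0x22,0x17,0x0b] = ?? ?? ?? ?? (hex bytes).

MEM[0x0f,0x22,0x17,0x0b] = 7c a3 4f 3a

  after D0: wrote 8B at 0x03 = 596146b2a06816b8
  after D1: wrote 6B at 0x08 = 4cc01e3a33c3
  after D2: wrote 7B at 0x20 = b8c7a34f4cc01e
  after D3: wrote 4B at 0x14 = b8c7a34f
query mem[0x0f]=0x7c, mem[0x22]=0xa3, mem[0x17]=0x4f, mem[0x0b]=0x3a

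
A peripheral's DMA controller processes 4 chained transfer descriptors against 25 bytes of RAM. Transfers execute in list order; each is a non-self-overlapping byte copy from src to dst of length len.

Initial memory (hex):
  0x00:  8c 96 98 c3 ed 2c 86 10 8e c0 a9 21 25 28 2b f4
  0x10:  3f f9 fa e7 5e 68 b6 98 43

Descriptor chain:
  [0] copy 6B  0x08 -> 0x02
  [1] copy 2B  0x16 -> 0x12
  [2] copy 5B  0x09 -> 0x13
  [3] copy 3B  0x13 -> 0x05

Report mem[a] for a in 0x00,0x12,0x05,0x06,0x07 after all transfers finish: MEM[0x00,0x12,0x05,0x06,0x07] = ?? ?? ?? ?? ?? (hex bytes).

D0: mem[0x02..0x07] <- [8e c0 a9 21 25 28]
D1: mem[0x12..0x13] <- [b6 98]
D2: mem[0x13..0x17] <- [c0 a9 21 25 28]
D3: mem[0x05..0x07] <- [c0 a9 21]
query mem[0x00]=0x8c, mem[0x12]=0xb6, mem[0x05]=0xc0, mem[0x06]=0xa9, mem[0x07]=0x21

MEM[0x00,0x12,0x05,0x06,0x07] = 8c b6 c0 a9 21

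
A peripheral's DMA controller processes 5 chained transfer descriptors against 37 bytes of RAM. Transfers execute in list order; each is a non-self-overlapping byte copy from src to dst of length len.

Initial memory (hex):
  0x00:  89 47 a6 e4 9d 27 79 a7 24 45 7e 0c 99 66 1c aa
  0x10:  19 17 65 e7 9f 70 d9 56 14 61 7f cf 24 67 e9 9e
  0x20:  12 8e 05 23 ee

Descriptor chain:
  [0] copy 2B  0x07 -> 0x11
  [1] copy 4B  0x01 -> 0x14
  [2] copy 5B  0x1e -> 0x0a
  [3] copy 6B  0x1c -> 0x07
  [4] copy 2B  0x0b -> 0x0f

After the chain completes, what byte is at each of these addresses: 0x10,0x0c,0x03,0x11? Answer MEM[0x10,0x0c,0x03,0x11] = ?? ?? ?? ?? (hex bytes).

MEM[0x10,0x0c,0x03,0x11] = 8e 8e e4 a7

  after D0: wrote 2B at 0x11 = a724
  after D1: wrote 4B at 0x14 = 47a6e49d
  after D2: wrote 5B at 0x0a = e99e128e05
  after D3: wrote 6B at 0x07 = 2467e99e128e
  after D4: wrote 2B at 0x0f = 128e
query mem[0x10]=0x8e, mem[0x0c]=0x8e, mem[0x03]=0xe4, mem[0x11]=0xa7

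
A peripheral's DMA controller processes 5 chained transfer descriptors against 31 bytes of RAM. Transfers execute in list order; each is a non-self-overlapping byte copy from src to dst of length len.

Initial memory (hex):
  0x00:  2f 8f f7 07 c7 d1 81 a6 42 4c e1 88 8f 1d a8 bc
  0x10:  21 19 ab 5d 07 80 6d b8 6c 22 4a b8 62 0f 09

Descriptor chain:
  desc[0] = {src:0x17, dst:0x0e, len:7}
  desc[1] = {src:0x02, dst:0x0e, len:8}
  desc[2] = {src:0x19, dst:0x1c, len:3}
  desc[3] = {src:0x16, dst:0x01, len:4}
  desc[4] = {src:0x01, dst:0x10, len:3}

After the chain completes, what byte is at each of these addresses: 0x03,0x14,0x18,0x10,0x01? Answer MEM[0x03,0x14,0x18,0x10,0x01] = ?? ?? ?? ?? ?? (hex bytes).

MEM[0x03,0x14,0x18,0x10,0x01] = 6c 42 6c 6d 6d

#0 dst[0x0e+7] := {0xb8,0x6c,0x22,0x4a,0xb8,0x62,0x0f}
#1 dst[0x0e+8] := {0xf7,0x07,0xc7,0xd1,0x81,0xa6,0x42,0x4c}
#2 dst[0x1c+3] := {0x22,0x4a,0xb8}
#3 dst[0x01+4] := {0x6d,0xb8,0x6c,0x22}
#4 dst[0x10+3] := {0x6d,0xb8,0x6c}
query mem[0x03]=0x6c, mem[0x14]=0x42, mem[0x18]=0x6c, mem[0x10]=0x6d, mem[0x01]=0x6d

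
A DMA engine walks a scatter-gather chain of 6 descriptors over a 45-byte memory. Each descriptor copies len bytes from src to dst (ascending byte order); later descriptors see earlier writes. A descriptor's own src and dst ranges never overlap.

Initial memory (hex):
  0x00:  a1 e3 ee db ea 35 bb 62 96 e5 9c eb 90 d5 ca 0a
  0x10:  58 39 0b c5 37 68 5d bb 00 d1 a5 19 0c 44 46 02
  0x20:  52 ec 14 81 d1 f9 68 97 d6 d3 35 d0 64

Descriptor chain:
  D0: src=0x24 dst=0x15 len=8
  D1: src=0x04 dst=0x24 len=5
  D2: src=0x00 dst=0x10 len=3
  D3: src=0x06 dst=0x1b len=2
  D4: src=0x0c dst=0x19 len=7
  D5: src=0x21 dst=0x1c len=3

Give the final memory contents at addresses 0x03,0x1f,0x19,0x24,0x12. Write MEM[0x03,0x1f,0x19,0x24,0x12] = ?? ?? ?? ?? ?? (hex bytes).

D0: mem[0x15..0x1c] <- [d1 f9 68 97 d6 d3 35 d0]
D1: mem[0x24..0x28] <- [ea 35 bb 62 96]
D2: mem[0x10..0x12] <- [a1 e3 ee]
D3: mem[0x1b..0x1c] <- [bb 62]
D4: mem[0x19..0x1f] <- [90 d5 ca 0a a1 e3 ee]
D5: mem[0x1c..0x1e] <- [ec 14 81]
query mem[0x03]=0xdb, mem[0x1f]=0xee, mem[0x19]=0x90, mem[0x24]=0xea, mem[0x12]=0xee

MEM[0x03,0x1f,0x19,0x24,0x12] = db ee 90 ea ee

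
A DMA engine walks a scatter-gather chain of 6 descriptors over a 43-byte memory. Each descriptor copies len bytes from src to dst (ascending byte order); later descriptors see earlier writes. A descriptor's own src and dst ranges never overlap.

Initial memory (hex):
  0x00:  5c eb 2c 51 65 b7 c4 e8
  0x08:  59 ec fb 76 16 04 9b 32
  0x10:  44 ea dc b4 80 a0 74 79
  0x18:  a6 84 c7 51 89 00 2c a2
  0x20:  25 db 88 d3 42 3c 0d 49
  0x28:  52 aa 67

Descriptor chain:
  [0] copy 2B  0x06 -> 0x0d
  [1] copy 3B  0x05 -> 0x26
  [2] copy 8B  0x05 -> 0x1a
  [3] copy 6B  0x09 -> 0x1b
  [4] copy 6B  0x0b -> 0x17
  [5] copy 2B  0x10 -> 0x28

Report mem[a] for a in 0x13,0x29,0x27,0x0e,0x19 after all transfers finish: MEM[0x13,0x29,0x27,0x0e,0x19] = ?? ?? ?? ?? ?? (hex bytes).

D0: mem[0x0d..0x0e] <- [c4 e8]
D1: mem[0x26..0x28] <- [b7 c4 e8]
D2: mem[0x1a..0x21] <- [b7 c4 e8 59 ec fb 76 16]
D3: mem[0x1b..0x20] <- [ec fb 76 16 c4 e8]
D4: mem[0x17..0x1c] <- [76 16 c4 e8 32 44]
D5: mem[0x28..0x29] <- [44 ea]
query mem[0x13]=0xb4, mem[0x29]=0xea, mem[0x27]=0xc4, mem[0x0e]=0xe8, mem[0x19]=0xc4

MEM[0x13,0x29,0x27,0x0e,0x19] = b4 ea c4 e8 c4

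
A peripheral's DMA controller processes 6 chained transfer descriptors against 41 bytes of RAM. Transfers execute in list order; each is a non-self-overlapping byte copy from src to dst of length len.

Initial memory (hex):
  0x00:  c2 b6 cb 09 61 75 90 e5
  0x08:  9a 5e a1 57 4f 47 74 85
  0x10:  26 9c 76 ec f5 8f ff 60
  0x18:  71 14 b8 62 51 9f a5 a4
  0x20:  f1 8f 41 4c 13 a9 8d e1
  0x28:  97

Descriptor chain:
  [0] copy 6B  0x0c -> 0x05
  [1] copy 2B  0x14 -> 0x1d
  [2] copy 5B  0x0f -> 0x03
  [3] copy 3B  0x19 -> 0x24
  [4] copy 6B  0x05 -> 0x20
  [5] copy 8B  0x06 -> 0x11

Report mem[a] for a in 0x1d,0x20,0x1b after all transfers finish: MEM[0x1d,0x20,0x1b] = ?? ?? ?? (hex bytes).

D0: mem[0x05..0x0a] <- [4f 47 74 85 26 9c]
D1: mem[0x1d..0x1e] <- [f5 8f]
D2: mem[0x03..0x07] <- [85 26 9c 76 ec]
D3: mem[0x24..0x26] <- [14 b8 62]
D4: mem[0x20..0x25] <- [9c 76 ec 85 26 9c]
D5: mem[0x11..0x18] <- [76 ec 85 26 9c 57 4f 47]
query mem[0x1d]=0xf5, mem[0x20]=0x9c, mem[0x1b]=0x62

MEM[0x1d,0x20,0x1b] = f5 9c 62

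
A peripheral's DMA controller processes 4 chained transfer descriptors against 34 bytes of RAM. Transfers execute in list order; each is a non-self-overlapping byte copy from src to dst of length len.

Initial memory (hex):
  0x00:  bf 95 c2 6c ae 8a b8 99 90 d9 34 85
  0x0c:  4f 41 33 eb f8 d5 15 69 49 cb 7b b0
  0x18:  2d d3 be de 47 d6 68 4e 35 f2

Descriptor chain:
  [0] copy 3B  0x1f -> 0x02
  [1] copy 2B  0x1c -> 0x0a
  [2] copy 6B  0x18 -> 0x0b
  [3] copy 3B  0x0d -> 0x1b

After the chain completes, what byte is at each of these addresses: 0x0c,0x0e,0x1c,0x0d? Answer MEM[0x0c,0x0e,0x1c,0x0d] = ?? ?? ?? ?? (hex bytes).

D0: mem[0x02..0x04] <- [4e 35 f2]
D1: mem[0x0a..0x0b] <- [47 d6]
D2: mem[0x0b..0x10] <- [2d d3 be de 47 d6]
D3: mem[0x1b..0x1d] <- [be de 47]
query mem[0x0c]=0xd3, mem[0x0e]=0xde, mem[0x1c]=0xde, mem[0x0d]=0xbe

MEM[0x0c,0x0e,0x1c,0x0d] = d3 de de be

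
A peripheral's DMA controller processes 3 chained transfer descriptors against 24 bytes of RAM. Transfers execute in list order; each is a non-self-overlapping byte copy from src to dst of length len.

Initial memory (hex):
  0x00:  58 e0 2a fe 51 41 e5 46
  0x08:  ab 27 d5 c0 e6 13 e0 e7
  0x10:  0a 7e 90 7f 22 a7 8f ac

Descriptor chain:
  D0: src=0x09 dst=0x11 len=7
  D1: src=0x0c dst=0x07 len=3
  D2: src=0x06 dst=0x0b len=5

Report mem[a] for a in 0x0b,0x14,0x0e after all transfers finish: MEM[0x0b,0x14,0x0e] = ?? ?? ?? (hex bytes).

#0 dst[0x11+7] := {0x27,0xd5,0xc0,0xe6,0x13,0xe0,0xe7}
#1 dst[0x07+3] := {0xe6,0x13,0xe0}
#2 dst[0x0b+5] := {0xe5,0xe6,0x13,0xe0,0xd5}
query mem[0x0b]=0xe5, mem[0x14]=0xe6, mem[0x0e]=0xe0

MEM[0x0b,0x14,0x0e] = e5 e6 e0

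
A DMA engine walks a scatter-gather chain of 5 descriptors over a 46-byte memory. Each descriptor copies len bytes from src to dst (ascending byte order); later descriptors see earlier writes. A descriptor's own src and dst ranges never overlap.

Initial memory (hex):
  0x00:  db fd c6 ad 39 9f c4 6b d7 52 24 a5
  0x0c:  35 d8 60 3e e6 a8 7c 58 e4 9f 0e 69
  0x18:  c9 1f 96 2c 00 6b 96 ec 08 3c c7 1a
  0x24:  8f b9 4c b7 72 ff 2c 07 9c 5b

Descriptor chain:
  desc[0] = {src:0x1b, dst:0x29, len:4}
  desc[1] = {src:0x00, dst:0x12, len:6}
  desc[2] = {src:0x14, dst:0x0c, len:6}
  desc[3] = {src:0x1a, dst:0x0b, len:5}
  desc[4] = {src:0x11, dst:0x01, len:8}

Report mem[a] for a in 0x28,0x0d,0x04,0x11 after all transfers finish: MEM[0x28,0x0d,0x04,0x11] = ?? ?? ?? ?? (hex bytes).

  after D0: wrote 4B at 0x29 = 2c006b96
  after D1: wrote 6B at 0x12 = dbfdc6ad399f
  after D2: wrote 6B at 0x0c = c6ad399fc91f
  after D3: wrote 5B at 0x0b = 962c006b96
  after D4: wrote 8B at 0x01 = 1fdbfdc6ad399fc9
query mem[0x28]=0x72, mem[0x0d]=0x00, mem[0x04]=0xc6, mem[0x11]=0x1f

MEM[0x28,0x0d,0x04,0x11] = 72 00 c6 1f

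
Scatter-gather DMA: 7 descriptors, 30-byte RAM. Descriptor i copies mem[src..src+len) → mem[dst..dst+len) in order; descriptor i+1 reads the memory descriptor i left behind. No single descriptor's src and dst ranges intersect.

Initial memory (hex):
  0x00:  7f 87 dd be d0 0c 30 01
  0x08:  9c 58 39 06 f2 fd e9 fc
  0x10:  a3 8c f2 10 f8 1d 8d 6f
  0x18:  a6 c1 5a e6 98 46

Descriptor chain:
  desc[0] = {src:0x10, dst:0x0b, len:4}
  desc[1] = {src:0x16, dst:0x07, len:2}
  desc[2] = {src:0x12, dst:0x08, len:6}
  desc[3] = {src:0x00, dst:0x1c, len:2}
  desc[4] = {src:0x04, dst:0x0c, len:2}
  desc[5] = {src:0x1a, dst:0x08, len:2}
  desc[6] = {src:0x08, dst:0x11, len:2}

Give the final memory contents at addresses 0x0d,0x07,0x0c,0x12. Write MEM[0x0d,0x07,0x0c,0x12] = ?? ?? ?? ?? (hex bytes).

  after D0: wrote 4B at 0x0b = a38cf210
  after D1: wrote 2B at 0x07 = 8d6f
  after D2: wrote 6B at 0x08 = f210f81d8d6f
  after D3: wrote 2B at 0x1c = 7f87
  after D4: wrote 2B at 0x0c = d00c
  after D5: wrote 2B at 0x08 = 5ae6
  after D6: wrote 2B at 0x11 = 5ae6
query mem[0x0d]=0x0c, mem[0x07]=0x8d, mem[0x0c]=0xd0, mem[0x12]=0xe6

MEM[0x0d,0x07,0x0c,0x12] = 0c 8d d0 e6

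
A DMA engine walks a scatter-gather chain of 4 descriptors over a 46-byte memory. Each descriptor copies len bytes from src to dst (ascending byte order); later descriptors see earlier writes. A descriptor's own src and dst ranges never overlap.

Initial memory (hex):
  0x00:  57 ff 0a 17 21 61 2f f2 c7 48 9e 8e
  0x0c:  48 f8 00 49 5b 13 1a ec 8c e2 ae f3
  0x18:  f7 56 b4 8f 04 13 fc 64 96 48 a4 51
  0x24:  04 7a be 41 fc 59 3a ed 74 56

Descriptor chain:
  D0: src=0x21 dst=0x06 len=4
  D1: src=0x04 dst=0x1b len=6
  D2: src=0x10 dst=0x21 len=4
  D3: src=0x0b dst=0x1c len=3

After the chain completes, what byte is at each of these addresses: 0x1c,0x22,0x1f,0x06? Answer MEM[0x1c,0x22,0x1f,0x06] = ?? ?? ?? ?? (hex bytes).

MEM[0x1c,0x22,0x1f,0x06] = 8e 13 51 48

  after D0: wrote 4B at 0x06 = 48a45104
  after D1: wrote 6B at 0x1b = 216148a45104
  after D2: wrote 4B at 0x21 = 5b131aec
  after D3: wrote 3B at 0x1c = 8e48f8
query mem[0x1c]=0x8e, mem[0x22]=0x13, mem[0x1f]=0x51, mem[0x06]=0x48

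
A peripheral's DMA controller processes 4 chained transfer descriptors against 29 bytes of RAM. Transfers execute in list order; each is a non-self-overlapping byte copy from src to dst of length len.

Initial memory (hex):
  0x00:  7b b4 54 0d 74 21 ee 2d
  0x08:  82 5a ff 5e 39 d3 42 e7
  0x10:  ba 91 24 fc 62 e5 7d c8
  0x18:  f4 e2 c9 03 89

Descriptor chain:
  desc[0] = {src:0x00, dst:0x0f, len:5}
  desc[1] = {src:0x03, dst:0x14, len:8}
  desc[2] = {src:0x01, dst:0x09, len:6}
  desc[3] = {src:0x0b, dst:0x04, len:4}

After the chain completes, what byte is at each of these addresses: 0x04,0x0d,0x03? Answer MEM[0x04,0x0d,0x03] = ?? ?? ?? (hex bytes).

D0: mem[0x0f..0x13] <- [7b b4 54 0d 74]
D1: mem[0x14..0x1b] <- [0d 74 21 ee 2d 82 5a ff]
D2: mem[0x09..0x0e] <- [b4 54 0d 74 21 ee]
D3: mem[0x04..0x07] <- [0d 74 21 ee]
query mem[0x04]=0x0d, mem[0x0d]=0x21, mem[0x03]=0x0d

MEM[0x04,0x0d,0x03] = 0d 21 0d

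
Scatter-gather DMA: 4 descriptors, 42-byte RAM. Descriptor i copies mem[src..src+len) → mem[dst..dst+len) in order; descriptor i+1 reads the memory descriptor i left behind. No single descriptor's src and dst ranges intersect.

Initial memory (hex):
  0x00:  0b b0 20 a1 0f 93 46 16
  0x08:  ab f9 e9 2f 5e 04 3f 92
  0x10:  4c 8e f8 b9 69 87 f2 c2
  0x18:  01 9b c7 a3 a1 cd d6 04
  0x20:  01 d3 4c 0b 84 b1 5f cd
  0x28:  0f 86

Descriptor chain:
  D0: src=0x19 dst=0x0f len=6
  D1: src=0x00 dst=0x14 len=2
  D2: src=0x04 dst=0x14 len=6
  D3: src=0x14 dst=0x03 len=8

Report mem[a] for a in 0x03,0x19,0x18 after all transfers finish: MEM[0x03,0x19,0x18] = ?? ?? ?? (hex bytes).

D0: mem[0x0f..0x14] <- [9b c7 a3 a1 cd d6]
D1: mem[0x14..0x15] <- [0b b0]
D2: mem[0x14..0x19] <- [0f 93 46 16 ab f9]
D3: mem[0x03..0x0a] <- [0f 93 46 16 ab f9 c7 a3]
query mem[0x03]=0x0f, mem[0x19]=0xf9, mem[0x18]=0xab

MEM[0x03,0x19,0x18] = 0f f9 ab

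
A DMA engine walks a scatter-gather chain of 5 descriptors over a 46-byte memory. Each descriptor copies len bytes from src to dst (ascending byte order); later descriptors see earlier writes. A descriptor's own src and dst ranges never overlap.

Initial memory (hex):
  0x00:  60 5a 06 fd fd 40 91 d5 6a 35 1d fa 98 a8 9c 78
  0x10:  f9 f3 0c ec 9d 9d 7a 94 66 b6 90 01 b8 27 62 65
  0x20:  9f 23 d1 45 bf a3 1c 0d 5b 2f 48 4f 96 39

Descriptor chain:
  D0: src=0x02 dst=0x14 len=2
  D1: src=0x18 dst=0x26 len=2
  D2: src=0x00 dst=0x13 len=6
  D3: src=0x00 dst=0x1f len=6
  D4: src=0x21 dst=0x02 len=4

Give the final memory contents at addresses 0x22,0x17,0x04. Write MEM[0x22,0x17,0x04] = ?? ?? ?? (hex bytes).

MEM[0x22,0x17,0x04] = fd fd fd

D0: mem[0x14..0x15] <- [06 fd]
D1: mem[0x26..0x27] <- [66 b6]
D2: mem[0x13..0x18] <- [60 5a 06 fd fd 40]
D3: mem[0x1f..0x24] <- [60 5a 06 fd fd 40]
D4: mem[0x02..0x05] <- [06 fd fd 40]
query mem[0x22]=0xfd, mem[0x17]=0xfd, mem[0x04]=0xfd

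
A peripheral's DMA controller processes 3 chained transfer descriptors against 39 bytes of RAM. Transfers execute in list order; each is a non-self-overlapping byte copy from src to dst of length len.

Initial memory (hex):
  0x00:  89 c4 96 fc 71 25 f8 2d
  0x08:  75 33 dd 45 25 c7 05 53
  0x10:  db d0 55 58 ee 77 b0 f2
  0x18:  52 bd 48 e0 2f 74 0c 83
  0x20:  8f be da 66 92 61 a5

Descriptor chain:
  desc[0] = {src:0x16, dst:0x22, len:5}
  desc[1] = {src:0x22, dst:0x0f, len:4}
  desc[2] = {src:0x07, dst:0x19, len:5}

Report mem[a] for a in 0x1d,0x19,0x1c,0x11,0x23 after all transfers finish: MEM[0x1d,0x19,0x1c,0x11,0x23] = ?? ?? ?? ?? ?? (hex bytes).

MEM[0x1d,0x19,0x1c,0x11,0x23] = 45 2d dd 52 f2

#0 dst[0x22+5] := {0xb0,0xf2,0x52,0xbd,0x48}
#1 dst[0x0f+4] := {0xb0,0xf2,0x52,0xbd}
#2 dst[0x19+5] := {0x2d,0x75,0x33,0xdd,0x45}
query mem[0x1d]=0x45, mem[0x19]=0x2d, mem[0x1c]=0xdd, mem[0x11]=0x52, mem[0x23]=0xf2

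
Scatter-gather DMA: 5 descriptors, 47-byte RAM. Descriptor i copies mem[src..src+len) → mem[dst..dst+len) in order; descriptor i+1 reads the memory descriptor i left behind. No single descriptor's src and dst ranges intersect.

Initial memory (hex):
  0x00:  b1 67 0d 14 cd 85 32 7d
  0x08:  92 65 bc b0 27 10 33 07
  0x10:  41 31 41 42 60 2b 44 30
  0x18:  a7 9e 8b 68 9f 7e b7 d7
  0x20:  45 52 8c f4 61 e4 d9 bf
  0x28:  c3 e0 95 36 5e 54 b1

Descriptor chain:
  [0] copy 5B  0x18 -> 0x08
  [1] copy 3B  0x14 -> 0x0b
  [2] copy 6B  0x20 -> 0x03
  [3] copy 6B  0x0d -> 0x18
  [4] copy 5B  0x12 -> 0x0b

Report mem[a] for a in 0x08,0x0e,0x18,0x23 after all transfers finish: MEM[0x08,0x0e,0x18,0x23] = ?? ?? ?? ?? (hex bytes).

MEM[0x08,0x0e,0x18,0x23] = e4 2b 44 f4

[0] 0x18->0x08 len=5 : a7 9e 8b 68 9f
[1] 0x14->0x0b len=3 : 60 2b 44
[2] 0x20->0x03 len=6 : 45 52 8c f4 61 e4
[3] 0x0d->0x18 len=6 : 44 33 07 41 31 41
[4] 0x12->0x0b len=5 : 41 42 60 2b 44
query mem[0x08]=0xe4, mem[0x0e]=0x2b, mem[0x18]=0x44, mem[0x23]=0xf4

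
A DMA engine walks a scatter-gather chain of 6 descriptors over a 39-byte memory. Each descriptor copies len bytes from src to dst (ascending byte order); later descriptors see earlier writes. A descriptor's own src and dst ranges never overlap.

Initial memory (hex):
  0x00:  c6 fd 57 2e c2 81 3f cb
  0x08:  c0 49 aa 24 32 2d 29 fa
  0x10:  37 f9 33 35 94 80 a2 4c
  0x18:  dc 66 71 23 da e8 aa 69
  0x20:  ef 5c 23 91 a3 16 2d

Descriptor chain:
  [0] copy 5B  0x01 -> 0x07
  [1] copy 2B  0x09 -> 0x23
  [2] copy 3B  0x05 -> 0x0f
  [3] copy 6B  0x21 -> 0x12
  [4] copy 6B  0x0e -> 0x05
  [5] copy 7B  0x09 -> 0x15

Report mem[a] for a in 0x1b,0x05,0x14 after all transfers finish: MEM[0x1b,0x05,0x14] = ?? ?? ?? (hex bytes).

MEM[0x1b,0x05,0x14] = 81 29 2e

[0] 0x01->0x07 len=5 : fd 57 2e c2 81
[1] 0x09->0x23 len=2 : 2e c2
[2] 0x05->0x0f len=3 : 81 3f fd
[3] 0x21->0x12 len=6 : 5c 23 2e c2 16 2d
[4] 0x0e->0x05 len=6 : 29 81 3f fd 5c 23
[5] 0x09->0x15 len=7 : 5c 23 81 32 2d 29 81
query mem[0x1b]=0x81, mem[0x05]=0x29, mem[0x14]=0x2e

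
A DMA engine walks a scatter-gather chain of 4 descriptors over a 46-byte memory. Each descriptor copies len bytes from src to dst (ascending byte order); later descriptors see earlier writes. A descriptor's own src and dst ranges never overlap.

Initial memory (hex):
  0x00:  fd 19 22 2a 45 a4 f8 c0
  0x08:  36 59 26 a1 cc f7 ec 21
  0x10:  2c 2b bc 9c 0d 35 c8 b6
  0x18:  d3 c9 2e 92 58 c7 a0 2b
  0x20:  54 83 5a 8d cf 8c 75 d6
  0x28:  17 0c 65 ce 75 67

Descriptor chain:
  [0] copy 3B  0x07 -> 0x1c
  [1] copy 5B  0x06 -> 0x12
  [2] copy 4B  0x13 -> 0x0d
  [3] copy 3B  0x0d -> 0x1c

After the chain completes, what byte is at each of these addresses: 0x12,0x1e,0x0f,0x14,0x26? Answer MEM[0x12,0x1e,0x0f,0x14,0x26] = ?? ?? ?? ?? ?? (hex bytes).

MEM[0x12,0x1e,0x0f,0x14,0x26] = f8 59 59 36 75

[0] 0x07->0x1c len=3 : c0 36 59
[1] 0x06->0x12 len=5 : f8 c0 36 59 26
[2] 0x13->0x0d len=4 : c0 36 59 26
[3] 0x0d->0x1c len=3 : c0 36 59
query mem[0x12]=0xf8, mem[0x1e]=0x59, mem[0x0f]=0x59, mem[0x14]=0x36, mem[0x26]=0x75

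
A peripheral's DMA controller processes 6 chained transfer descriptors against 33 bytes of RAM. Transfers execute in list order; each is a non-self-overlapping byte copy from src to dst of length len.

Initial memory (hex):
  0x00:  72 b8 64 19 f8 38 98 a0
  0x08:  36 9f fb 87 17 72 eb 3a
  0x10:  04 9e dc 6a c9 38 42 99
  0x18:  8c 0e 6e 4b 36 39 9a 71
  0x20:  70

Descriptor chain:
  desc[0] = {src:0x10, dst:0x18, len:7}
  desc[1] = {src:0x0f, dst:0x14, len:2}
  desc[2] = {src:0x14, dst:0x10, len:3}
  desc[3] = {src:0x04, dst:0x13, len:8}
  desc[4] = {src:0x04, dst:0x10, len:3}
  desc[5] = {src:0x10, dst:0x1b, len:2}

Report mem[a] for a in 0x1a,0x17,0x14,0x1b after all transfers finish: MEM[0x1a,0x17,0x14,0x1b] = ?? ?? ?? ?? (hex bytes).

[0] 0x10->0x18 len=7 : 04 9e dc 6a c9 38 42
[1] 0x0f->0x14 len=2 : 3a 04
[2] 0x14->0x10 len=3 : 3a 04 42
[3] 0x04->0x13 len=8 : f8 38 98 a0 36 9f fb 87
[4] 0x04->0x10 len=3 : f8 38 98
[5] 0x10->0x1b len=2 : f8 38
query mem[0x1a]=0x87, mem[0x17]=0x36, mem[0x14]=0x38, mem[0x1b]=0xf8

MEM[0x1a,0x17,0x14,0x1b] = 87 36 38 f8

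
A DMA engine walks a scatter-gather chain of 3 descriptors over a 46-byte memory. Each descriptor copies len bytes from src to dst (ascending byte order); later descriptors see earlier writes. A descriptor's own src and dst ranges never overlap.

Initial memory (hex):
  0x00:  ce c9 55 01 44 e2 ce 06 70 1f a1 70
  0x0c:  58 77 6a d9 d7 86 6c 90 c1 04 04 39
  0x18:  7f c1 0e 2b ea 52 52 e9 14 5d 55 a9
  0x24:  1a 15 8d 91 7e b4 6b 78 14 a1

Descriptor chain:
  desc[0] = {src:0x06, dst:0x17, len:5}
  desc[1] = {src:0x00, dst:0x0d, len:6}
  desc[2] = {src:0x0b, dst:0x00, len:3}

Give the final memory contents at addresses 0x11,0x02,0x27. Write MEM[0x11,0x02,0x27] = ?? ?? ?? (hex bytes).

#0 dst[0x17+5] := {0xce,0x06,0x70,0x1f,0xa1}
#1 dst[0x0d+6] := {0xce,0xc9,0x55,0x01,0x44,0xe2}
#2 dst[0x00+3] := {0x70,0x58,0xce}
query mem[0x11]=0x44, mem[0x02]=0xce, mem[0x27]=0x91

MEM[0x11,0x02,0x27] = 44 ce 91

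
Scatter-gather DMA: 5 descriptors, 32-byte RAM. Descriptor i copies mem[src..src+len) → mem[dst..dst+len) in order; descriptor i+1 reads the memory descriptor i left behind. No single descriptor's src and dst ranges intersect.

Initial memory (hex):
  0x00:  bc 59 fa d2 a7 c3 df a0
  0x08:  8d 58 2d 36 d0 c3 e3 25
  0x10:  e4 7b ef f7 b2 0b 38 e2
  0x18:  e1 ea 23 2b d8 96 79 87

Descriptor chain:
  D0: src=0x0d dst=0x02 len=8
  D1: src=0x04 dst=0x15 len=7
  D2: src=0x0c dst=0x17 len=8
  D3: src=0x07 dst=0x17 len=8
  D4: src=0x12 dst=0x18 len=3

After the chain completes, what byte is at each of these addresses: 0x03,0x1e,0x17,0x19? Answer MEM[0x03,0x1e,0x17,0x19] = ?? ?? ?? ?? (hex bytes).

  after D0: wrote 8B at 0x02 = c3e325e47beff7b2
  after D1: wrote 7B at 0x15 = 25e47beff7b22d
  after D2: wrote 8B at 0x17 = d0c3e325e47beff7
  after D3: wrote 8B at 0x17 = eff7b22d36d0c3e3
  after D4: wrote 3B at 0x18 = eff7b2
query mem[0x03]=0xe3, mem[0x1e]=0xe3, mem[0x17]=0xef, mem[0x19]=0xf7

MEM[0x03,0x1e,0x17,0x19] = e3 e3 ef f7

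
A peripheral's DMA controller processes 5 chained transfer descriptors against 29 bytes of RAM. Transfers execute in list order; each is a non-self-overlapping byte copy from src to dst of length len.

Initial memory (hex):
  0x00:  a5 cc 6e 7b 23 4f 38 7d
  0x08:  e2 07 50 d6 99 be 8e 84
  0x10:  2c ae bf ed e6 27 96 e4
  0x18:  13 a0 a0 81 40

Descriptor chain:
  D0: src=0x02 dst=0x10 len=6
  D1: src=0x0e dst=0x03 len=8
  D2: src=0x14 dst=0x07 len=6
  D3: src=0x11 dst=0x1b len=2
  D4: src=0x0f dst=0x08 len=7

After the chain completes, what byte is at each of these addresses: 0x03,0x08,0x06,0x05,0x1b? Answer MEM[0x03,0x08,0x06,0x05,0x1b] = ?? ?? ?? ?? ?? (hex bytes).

MEM[0x03,0x08,0x06,0x05,0x1b] = 8e 84 7b 6e 7b

  after D0: wrote 6B at 0x10 = 6e7b234f387d
  after D1: wrote 8B at 0x03 = 8e846e7b234f387d
  after D2: wrote 6B at 0x07 = 387d96e413a0
  after D3: wrote 2B at 0x1b = 7b23
  after D4: wrote 7B at 0x08 = 846e7b234f387d
query mem[0x03]=0x8e, mem[0x08]=0x84, mem[0x06]=0x7b, mem[0x05]=0x6e, mem[0x1b]=0x7b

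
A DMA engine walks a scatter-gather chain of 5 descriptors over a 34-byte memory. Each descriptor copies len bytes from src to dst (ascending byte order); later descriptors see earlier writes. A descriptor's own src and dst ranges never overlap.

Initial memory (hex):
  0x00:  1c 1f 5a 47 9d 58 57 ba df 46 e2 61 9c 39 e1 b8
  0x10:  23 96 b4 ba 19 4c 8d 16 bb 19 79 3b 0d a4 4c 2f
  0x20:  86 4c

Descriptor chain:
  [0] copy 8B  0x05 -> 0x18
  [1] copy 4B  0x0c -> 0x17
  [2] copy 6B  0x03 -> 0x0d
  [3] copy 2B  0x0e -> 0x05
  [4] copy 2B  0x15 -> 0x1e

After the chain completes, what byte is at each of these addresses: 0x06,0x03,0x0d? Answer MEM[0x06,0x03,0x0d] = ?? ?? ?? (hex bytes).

  after D0: wrote 8B at 0x18 = 5857badf46e2619c
  after D1: wrote 4B at 0x17 = 9c39e1b8
  after D2: wrote 6B at 0x0d = 479d5857badf
  after D3: wrote 2B at 0x05 = 9d58
  after D4: wrote 2B at 0x1e = 4c8d
query mem[0x06]=0x58, mem[0x03]=0x47, mem[0x0d]=0x47

MEM[0x06,0x03,0x0d] = 58 47 47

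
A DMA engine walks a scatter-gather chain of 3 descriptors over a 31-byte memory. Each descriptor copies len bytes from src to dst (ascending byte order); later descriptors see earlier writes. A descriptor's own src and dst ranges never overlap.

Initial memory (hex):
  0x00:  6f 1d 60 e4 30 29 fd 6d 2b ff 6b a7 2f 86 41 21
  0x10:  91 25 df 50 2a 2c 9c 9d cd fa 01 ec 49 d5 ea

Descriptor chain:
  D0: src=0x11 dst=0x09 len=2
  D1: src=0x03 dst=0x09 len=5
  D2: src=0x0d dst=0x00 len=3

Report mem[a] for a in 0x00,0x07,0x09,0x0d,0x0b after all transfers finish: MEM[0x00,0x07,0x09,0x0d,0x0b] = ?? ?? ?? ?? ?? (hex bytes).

[0] 0x11->0x09 len=2 : 25 df
[1] 0x03->0x09 len=5 : e4 30 29 fd 6d
[2] 0x0d->0x00 len=3 : 6d 41 21
query mem[0x00]=0x6d, mem[0x07]=0x6d, mem[0x09]=0xe4, mem[0x0d]=0x6d, mem[0x0b]=0x29

MEM[0x00,0x07,0x09,0x0d,0x0b] = 6d 6d e4 6d 29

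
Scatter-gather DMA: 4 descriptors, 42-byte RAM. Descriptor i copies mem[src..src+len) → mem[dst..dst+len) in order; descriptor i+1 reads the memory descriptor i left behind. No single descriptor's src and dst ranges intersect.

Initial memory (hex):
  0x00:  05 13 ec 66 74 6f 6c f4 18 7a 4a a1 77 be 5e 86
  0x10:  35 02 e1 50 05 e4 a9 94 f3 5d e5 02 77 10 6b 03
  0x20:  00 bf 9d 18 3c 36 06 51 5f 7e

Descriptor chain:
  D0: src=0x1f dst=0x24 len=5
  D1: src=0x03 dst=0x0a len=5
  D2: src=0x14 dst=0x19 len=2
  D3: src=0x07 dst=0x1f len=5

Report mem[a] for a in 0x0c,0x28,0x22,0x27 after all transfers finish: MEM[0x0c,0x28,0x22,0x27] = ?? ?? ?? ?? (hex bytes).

MEM[0x0c,0x28,0x22,0x27] = 6f 18 66 9d

  after D0: wrote 5B at 0x24 = 0300bf9d18
  after D1: wrote 5B at 0x0a = 66746f6cf4
  after D2: wrote 2B at 0x19 = 05e4
  after D3: wrote 5B at 0x1f = f4187a6674
query mem[0x0c]=0x6f, mem[0x28]=0x18, mem[0x22]=0x66, mem[0x27]=0x9d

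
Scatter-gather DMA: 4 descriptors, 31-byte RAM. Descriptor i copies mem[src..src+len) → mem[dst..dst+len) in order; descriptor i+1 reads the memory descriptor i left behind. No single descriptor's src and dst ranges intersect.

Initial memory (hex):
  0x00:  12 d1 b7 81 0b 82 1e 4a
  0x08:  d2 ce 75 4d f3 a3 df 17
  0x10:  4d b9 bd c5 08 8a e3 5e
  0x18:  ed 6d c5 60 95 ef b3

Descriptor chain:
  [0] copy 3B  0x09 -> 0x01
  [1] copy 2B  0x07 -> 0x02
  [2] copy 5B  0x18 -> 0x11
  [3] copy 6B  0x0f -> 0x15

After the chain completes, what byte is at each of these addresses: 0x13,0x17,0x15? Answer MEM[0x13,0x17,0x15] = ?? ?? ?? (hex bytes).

MEM[0x13,0x17,0x15] = c5 ed 17

D0: mem[0x01..0x03] <- [ce 75 4d]
D1: mem[0x02..0x03] <- [4a d2]
D2: mem[0x11..0x15] <- [ed 6d c5 60 95]
D3: mem[0x15..0x1a] <- [17 4d ed 6d c5 60]
query mem[0x13]=0xc5, mem[0x17]=0xed, mem[0x15]=0x17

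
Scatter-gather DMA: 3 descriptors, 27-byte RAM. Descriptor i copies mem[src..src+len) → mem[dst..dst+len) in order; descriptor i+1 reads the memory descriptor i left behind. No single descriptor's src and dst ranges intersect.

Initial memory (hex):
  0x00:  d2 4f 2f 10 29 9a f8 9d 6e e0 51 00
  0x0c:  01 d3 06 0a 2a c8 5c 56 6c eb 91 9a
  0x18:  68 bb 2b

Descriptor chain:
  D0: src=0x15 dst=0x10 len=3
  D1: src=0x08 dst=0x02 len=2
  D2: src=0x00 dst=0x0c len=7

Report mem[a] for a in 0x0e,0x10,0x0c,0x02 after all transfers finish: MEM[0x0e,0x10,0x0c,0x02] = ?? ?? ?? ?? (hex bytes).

D0: mem[0x10..0x12] <- [eb 91 9a]
D1: mem[0x02..0x03] <- [6e e0]
D2: mem[0x0c..0x12] <- [d2 4f 6e e0 29 9a f8]
query mem[0x0e]=0x6e, mem[0x10]=0x29, mem[0x0c]=0xd2, mem[0x02]=0x6e

MEM[0x0e,0x10,0x0c,0x02] = 6e 29 d2 6e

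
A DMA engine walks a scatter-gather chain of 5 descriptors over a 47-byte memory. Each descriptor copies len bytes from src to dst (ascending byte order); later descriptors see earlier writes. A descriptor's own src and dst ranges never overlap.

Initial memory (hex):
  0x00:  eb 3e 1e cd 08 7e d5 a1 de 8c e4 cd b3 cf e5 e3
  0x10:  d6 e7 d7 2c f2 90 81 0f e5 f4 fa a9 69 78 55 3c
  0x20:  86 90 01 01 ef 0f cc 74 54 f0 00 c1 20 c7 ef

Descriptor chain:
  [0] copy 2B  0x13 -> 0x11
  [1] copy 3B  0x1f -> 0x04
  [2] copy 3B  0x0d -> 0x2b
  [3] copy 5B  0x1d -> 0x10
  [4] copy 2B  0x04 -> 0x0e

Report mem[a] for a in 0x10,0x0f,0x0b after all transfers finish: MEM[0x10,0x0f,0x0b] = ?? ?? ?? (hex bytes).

D0: mem[0x11..0x12] <- [2c f2]
D1: mem[0x04..0x06] <- [3c 86 90]
D2: mem[0x2b..0x2d] <- [cf e5 e3]
D3: mem[0x10..0x14] <- [78 55 3c 86 90]
D4: mem[0x0e..0x0f] <- [3c 86]
query mem[0x10]=0x78, mem[0x0f]=0x86, mem[0x0b]=0xcd

MEM[0x10,0x0f,0x0b] = 78 86 cd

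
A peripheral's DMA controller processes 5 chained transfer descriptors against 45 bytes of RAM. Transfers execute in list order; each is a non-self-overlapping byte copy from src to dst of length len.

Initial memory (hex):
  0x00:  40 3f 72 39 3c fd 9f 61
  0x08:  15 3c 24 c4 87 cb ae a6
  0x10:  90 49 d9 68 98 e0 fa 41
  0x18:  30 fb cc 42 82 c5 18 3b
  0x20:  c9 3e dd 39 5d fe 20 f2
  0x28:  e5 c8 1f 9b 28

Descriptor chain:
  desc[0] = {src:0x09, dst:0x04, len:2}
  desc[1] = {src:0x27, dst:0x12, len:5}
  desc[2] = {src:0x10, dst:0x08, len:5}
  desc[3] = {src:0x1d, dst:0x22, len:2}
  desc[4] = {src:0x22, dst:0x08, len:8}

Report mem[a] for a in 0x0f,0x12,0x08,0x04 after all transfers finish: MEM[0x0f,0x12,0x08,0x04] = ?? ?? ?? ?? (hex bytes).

MEM[0x0f,0x12,0x08,0x04] = c8 f2 c5 3c

D0: mem[0x04..0x05] <- [3c 24]
D1: mem[0x12..0x16] <- [f2 e5 c8 1f 9b]
D2: mem[0x08..0x0c] <- [90 49 f2 e5 c8]
D3: mem[0x22..0x23] <- [c5 18]
D4: mem[0x08..0x0f] <- [c5 18 5d fe 20 f2 e5 c8]
query mem[0x0f]=0xc8, mem[0x12]=0xf2, mem[0x08]=0xc5, mem[0x04]=0x3c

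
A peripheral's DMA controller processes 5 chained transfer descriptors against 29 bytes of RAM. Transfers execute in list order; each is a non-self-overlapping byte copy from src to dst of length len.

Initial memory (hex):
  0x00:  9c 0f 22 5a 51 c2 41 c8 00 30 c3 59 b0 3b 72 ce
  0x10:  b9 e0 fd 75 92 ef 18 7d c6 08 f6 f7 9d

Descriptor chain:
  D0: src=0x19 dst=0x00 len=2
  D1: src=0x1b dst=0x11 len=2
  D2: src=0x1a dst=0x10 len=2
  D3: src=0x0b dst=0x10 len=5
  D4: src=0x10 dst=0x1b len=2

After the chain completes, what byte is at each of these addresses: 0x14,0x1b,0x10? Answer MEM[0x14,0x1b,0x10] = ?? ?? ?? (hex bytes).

MEM[0x14,0x1b,0x10] = ce 59 59

  after D0: wrote 2B at 0x00 = 08f6
  after D1: wrote 2B at 0x11 = f79d
  after D2: wrote 2B at 0x10 = f6f7
  after D3: wrote 5B at 0x10 = 59b03b72ce
  after D4: wrote 2B at 0x1b = 59b0
query mem[0x14]=0xce, mem[0x1b]=0x59, mem[0x10]=0x59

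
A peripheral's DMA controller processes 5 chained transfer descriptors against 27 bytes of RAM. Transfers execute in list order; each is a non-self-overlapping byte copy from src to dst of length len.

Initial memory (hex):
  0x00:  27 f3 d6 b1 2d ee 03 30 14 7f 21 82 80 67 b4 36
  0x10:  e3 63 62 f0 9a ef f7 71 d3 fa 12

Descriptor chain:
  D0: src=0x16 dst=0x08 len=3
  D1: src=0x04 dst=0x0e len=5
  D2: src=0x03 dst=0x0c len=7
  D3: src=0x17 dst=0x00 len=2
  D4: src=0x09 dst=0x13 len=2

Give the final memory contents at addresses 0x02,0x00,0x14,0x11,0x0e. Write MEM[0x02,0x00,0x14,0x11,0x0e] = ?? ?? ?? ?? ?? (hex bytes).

[0] 0x16->0x08 len=3 : f7 71 d3
[1] 0x04->0x0e len=5 : 2d ee 03 30 f7
[2] 0x03->0x0c len=7 : b1 2d ee 03 30 f7 71
[3] 0x17->0x00 len=2 : 71 d3
[4] 0x09->0x13 len=2 : 71 d3
query mem[0x02]=0xd6, mem[0x00]=0x71, mem[0x14]=0xd3, mem[0x11]=0xf7, mem[0x0e]=0xee

MEM[0x02,0x00,0x14,0x11,0x0e] = d6 71 d3 f7 ee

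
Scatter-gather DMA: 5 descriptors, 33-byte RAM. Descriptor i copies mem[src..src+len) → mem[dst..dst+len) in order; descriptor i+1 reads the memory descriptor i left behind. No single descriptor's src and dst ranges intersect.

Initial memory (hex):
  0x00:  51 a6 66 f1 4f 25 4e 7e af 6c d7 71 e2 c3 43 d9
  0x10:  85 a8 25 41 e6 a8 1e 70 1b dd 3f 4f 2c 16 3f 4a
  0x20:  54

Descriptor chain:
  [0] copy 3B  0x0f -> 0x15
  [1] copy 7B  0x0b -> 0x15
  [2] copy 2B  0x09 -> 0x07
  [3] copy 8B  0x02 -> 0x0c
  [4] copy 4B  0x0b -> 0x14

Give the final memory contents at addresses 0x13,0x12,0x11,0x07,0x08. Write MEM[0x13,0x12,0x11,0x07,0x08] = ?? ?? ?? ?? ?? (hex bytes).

MEM[0x13,0x12,0x11,0x07,0x08] = 6c d7 6c 6c d7

D0: mem[0x15..0x17] <- [d9 85 a8]
D1: mem[0x15..0x1b] <- [71 e2 c3 43 d9 85 a8]
D2: mem[0x07..0x08] <- [6c d7]
D3: mem[0x0c..0x13] <- [66 f1 4f 25 4e 6c d7 6c]
D4: mem[0x14..0x17] <- [71 66 f1 4f]
query mem[0x13]=0x6c, mem[0x12]=0xd7, mem[0x11]=0x6c, mem[0x07]=0x6c, mem[0x08]=0xd7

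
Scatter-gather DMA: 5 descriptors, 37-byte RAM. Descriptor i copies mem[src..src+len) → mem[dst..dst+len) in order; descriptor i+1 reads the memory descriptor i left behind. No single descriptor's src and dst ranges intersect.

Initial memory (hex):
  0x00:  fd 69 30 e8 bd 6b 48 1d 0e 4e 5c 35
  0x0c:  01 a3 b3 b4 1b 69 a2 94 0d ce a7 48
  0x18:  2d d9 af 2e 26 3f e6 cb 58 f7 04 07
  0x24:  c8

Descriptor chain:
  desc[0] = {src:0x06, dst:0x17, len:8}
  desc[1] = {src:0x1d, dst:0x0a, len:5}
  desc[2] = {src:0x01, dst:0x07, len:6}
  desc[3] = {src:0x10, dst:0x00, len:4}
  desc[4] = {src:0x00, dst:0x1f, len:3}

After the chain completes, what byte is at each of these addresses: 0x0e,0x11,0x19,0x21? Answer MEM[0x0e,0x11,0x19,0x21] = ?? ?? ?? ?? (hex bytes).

MEM[0x0e,0x11,0x19,0x21] = f7 69 0e a2

[0] 0x06->0x17 len=8 : 48 1d 0e 4e 5c 35 01 a3
[1] 0x1d->0x0a len=5 : 01 a3 cb 58 f7
[2] 0x01->0x07 len=6 : 69 30 e8 bd 6b 48
[3] 0x10->0x00 len=4 : 1b 69 a2 94
[4] 0x00->0x1f len=3 : 1b 69 a2
query mem[0x0e]=0xf7, mem[0x11]=0x69, mem[0x19]=0x0e, mem[0x21]=0xa2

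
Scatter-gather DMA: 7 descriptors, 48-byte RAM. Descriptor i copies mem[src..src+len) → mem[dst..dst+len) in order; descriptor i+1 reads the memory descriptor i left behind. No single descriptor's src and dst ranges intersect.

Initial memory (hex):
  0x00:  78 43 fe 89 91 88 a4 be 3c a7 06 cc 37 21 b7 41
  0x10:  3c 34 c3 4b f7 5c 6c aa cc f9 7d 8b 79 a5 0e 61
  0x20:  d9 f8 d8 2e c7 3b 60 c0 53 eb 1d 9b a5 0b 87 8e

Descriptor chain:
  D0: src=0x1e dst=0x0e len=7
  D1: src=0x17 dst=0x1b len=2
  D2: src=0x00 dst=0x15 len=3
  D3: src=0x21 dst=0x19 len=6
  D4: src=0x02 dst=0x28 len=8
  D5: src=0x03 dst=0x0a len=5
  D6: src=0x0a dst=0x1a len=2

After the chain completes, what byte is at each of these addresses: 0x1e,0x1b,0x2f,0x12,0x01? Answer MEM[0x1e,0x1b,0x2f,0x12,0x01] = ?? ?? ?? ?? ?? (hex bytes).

MEM[0x1e,0x1b,0x2f,0x12,0x01] = 60 91 a7 d8 43

#0 dst[0x0e+7] := {0x0e,0x61,0xd9,0xf8,0xd8,0x2e,0xc7}
#1 dst[0x1b+2] := {0xaa,0xcc}
#2 dst[0x15+3] := {0x78,0x43,0xfe}
#3 dst[0x19+6] := {0xf8,0xd8,0x2e,0xc7,0x3b,0x60}
#4 dst[0x28+8] := {0xfe,0x89,0x91,0x88,0xa4,0xbe,0x3c,0xa7}
#5 dst[0x0a+5] := {0x89,0x91,0x88,0xa4,0xbe}
#6 dst[0x1a+2] := {0x89,0x91}
query mem[0x1e]=0x60, mem[0x1b]=0x91, mem[0x2f]=0xa7, mem[0x12]=0xd8, mem[0x01]=0x43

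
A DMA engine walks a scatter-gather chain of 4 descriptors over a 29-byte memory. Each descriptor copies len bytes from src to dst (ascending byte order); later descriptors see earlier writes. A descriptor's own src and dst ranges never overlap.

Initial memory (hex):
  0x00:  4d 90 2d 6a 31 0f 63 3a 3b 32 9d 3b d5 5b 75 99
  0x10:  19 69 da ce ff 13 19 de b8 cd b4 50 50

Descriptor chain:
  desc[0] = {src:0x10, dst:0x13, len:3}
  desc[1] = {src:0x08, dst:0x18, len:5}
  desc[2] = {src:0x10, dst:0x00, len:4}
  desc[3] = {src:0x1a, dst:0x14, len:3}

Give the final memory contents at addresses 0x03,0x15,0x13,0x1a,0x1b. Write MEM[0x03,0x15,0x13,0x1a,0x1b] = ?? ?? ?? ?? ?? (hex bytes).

  after D0: wrote 3B at 0x13 = 1969da
  after D1: wrote 5B at 0x18 = 3b329d3bd5
  after D2: wrote 4B at 0x00 = 1969da19
  after D3: wrote 3B at 0x14 = 9d3bd5
query mem[0x03]=0x19, mem[0x15]=0x3b, mem[0x13]=0x19, mem[0x1a]=0x9d, mem[0x1b]=0x3b

MEM[0x03,0x15,0x13,0x1a,0x1b] = 19 3b 19 9d 3b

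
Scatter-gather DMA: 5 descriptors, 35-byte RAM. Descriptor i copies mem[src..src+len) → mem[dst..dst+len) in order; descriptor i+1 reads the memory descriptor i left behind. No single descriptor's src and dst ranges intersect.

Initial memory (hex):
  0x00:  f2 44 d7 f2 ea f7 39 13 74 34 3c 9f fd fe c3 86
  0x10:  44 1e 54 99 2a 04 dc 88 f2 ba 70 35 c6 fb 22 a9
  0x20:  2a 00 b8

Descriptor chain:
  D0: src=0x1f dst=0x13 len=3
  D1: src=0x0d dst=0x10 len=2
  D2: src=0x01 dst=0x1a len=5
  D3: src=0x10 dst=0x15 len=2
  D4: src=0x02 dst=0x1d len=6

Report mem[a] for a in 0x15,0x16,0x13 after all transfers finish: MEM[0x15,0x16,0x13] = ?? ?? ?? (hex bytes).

#0 dst[0x13+3] := {0xa9,0x2a,0x00}
#1 dst[0x10+2] := {0xfe,0xc3}
#2 dst[0x1a+5] := {0x44,0xd7,0xf2,0xea,0xf7}
#3 dst[0x15+2] := {0xfe,0xc3}
#4 dst[0x1d+6] := {0xd7,0xf2,0xea,0xf7,0x39,0x13}
query mem[0x15]=0xfe, mem[0x16]=0xc3, mem[0x13]=0xa9

MEM[0x15,0x16,0x13] = fe c3 a9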